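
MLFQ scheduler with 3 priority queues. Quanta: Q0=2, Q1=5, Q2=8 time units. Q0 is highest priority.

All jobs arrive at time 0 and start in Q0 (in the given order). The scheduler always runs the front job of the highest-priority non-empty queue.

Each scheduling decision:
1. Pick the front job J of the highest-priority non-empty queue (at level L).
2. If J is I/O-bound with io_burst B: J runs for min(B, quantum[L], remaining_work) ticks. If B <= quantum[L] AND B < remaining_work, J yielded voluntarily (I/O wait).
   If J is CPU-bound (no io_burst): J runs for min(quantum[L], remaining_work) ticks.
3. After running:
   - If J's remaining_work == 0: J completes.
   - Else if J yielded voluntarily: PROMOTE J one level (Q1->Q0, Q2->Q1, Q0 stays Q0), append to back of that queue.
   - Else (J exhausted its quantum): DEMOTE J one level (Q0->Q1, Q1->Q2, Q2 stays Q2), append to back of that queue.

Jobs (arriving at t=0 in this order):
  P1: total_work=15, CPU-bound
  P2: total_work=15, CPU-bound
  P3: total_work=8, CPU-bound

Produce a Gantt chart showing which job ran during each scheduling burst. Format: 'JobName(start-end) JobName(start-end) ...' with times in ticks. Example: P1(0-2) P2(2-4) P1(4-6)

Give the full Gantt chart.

Answer: P1(0-2) P2(2-4) P3(4-6) P1(6-11) P2(11-16) P3(16-21) P1(21-29) P2(29-37) P3(37-38)

Derivation:
t=0-2: P1@Q0 runs 2, rem=13, quantum used, demote→Q1. Q0=[P2,P3] Q1=[P1] Q2=[]
t=2-4: P2@Q0 runs 2, rem=13, quantum used, demote→Q1. Q0=[P3] Q1=[P1,P2] Q2=[]
t=4-6: P3@Q0 runs 2, rem=6, quantum used, demote→Q1. Q0=[] Q1=[P1,P2,P3] Q2=[]
t=6-11: P1@Q1 runs 5, rem=8, quantum used, demote→Q2. Q0=[] Q1=[P2,P3] Q2=[P1]
t=11-16: P2@Q1 runs 5, rem=8, quantum used, demote→Q2. Q0=[] Q1=[P3] Q2=[P1,P2]
t=16-21: P3@Q1 runs 5, rem=1, quantum used, demote→Q2. Q0=[] Q1=[] Q2=[P1,P2,P3]
t=21-29: P1@Q2 runs 8, rem=0, completes. Q0=[] Q1=[] Q2=[P2,P3]
t=29-37: P2@Q2 runs 8, rem=0, completes. Q0=[] Q1=[] Q2=[P3]
t=37-38: P3@Q2 runs 1, rem=0, completes. Q0=[] Q1=[] Q2=[]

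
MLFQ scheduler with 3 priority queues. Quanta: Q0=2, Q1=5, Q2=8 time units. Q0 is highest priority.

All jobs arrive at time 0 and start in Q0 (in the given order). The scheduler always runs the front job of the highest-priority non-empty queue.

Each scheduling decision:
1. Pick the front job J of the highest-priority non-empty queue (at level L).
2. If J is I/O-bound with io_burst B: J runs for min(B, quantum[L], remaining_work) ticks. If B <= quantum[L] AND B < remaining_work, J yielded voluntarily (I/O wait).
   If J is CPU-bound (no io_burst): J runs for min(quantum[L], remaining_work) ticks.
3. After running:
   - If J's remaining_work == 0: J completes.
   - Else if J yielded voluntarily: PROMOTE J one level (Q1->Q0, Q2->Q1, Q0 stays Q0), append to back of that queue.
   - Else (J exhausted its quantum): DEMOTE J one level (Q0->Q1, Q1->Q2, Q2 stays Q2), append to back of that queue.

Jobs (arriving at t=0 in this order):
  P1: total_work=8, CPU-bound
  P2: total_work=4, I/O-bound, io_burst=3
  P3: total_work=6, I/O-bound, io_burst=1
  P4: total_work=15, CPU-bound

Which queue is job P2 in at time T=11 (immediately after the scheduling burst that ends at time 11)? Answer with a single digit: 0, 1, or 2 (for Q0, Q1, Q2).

Answer: 1

Derivation:
t=0-2: P1@Q0 runs 2, rem=6, quantum used, demote→Q1. Q0=[P2,P3,P4] Q1=[P1] Q2=[]
t=2-4: P2@Q0 runs 2, rem=2, quantum used, demote→Q1. Q0=[P3,P4] Q1=[P1,P2] Q2=[]
t=4-5: P3@Q0 runs 1, rem=5, I/O yield, promote→Q0. Q0=[P4,P3] Q1=[P1,P2] Q2=[]
t=5-7: P4@Q0 runs 2, rem=13, quantum used, demote→Q1. Q0=[P3] Q1=[P1,P2,P4] Q2=[]
t=7-8: P3@Q0 runs 1, rem=4, I/O yield, promote→Q0. Q0=[P3] Q1=[P1,P2,P4] Q2=[]
t=8-9: P3@Q0 runs 1, rem=3, I/O yield, promote→Q0. Q0=[P3] Q1=[P1,P2,P4] Q2=[]
t=9-10: P3@Q0 runs 1, rem=2, I/O yield, promote→Q0. Q0=[P3] Q1=[P1,P2,P4] Q2=[]
t=10-11: P3@Q0 runs 1, rem=1, I/O yield, promote→Q0. Q0=[P3] Q1=[P1,P2,P4] Q2=[]
t=11-12: P3@Q0 runs 1, rem=0, completes. Q0=[] Q1=[P1,P2,P4] Q2=[]
t=12-17: P1@Q1 runs 5, rem=1, quantum used, demote→Q2. Q0=[] Q1=[P2,P4] Q2=[P1]
t=17-19: P2@Q1 runs 2, rem=0, completes. Q0=[] Q1=[P4] Q2=[P1]
t=19-24: P4@Q1 runs 5, rem=8, quantum used, demote→Q2. Q0=[] Q1=[] Q2=[P1,P4]
t=24-25: P1@Q2 runs 1, rem=0, completes. Q0=[] Q1=[] Q2=[P4]
t=25-33: P4@Q2 runs 8, rem=0, completes. Q0=[] Q1=[] Q2=[]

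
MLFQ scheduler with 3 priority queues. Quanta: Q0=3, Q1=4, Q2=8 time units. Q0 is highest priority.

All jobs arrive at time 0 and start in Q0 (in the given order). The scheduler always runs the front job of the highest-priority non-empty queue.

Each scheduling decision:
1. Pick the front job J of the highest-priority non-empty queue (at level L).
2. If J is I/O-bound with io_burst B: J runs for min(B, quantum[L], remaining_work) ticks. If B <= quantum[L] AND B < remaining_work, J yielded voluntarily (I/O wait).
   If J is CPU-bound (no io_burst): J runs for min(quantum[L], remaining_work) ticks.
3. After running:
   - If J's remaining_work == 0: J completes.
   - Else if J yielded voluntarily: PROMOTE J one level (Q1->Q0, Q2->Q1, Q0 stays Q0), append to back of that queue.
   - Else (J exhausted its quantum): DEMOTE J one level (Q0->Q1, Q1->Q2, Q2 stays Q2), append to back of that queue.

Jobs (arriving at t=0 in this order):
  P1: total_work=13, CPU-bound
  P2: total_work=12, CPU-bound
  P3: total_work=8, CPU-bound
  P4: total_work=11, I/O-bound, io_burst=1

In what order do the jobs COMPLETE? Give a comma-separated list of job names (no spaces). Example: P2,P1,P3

Answer: P4,P1,P2,P3

Derivation:
t=0-3: P1@Q0 runs 3, rem=10, quantum used, demote→Q1. Q0=[P2,P3,P4] Q1=[P1] Q2=[]
t=3-6: P2@Q0 runs 3, rem=9, quantum used, demote→Q1. Q0=[P3,P4] Q1=[P1,P2] Q2=[]
t=6-9: P3@Q0 runs 3, rem=5, quantum used, demote→Q1. Q0=[P4] Q1=[P1,P2,P3] Q2=[]
t=9-10: P4@Q0 runs 1, rem=10, I/O yield, promote→Q0. Q0=[P4] Q1=[P1,P2,P3] Q2=[]
t=10-11: P4@Q0 runs 1, rem=9, I/O yield, promote→Q0. Q0=[P4] Q1=[P1,P2,P3] Q2=[]
t=11-12: P4@Q0 runs 1, rem=8, I/O yield, promote→Q0. Q0=[P4] Q1=[P1,P2,P3] Q2=[]
t=12-13: P4@Q0 runs 1, rem=7, I/O yield, promote→Q0. Q0=[P4] Q1=[P1,P2,P3] Q2=[]
t=13-14: P4@Q0 runs 1, rem=6, I/O yield, promote→Q0. Q0=[P4] Q1=[P1,P2,P3] Q2=[]
t=14-15: P4@Q0 runs 1, rem=5, I/O yield, promote→Q0. Q0=[P4] Q1=[P1,P2,P3] Q2=[]
t=15-16: P4@Q0 runs 1, rem=4, I/O yield, promote→Q0. Q0=[P4] Q1=[P1,P2,P3] Q2=[]
t=16-17: P4@Q0 runs 1, rem=3, I/O yield, promote→Q0. Q0=[P4] Q1=[P1,P2,P3] Q2=[]
t=17-18: P4@Q0 runs 1, rem=2, I/O yield, promote→Q0. Q0=[P4] Q1=[P1,P2,P3] Q2=[]
t=18-19: P4@Q0 runs 1, rem=1, I/O yield, promote→Q0. Q0=[P4] Q1=[P1,P2,P3] Q2=[]
t=19-20: P4@Q0 runs 1, rem=0, completes. Q0=[] Q1=[P1,P2,P3] Q2=[]
t=20-24: P1@Q1 runs 4, rem=6, quantum used, demote→Q2. Q0=[] Q1=[P2,P3] Q2=[P1]
t=24-28: P2@Q1 runs 4, rem=5, quantum used, demote→Q2. Q0=[] Q1=[P3] Q2=[P1,P2]
t=28-32: P3@Q1 runs 4, rem=1, quantum used, demote→Q2. Q0=[] Q1=[] Q2=[P1,P2,P3]
t=32-38: P1@Q2 runs 6, rem=0, completes. Q0=[] Q1=[] Q2=[P2,P3]
t=38-43: P2@Q2 runs 5, rem=0, completes. Q0=[] Q1=[] Q2=[P3]
t=43-44: P3@Q2 runs 1, rem=0, completes. Q0=[] Q1=[] Q2=[]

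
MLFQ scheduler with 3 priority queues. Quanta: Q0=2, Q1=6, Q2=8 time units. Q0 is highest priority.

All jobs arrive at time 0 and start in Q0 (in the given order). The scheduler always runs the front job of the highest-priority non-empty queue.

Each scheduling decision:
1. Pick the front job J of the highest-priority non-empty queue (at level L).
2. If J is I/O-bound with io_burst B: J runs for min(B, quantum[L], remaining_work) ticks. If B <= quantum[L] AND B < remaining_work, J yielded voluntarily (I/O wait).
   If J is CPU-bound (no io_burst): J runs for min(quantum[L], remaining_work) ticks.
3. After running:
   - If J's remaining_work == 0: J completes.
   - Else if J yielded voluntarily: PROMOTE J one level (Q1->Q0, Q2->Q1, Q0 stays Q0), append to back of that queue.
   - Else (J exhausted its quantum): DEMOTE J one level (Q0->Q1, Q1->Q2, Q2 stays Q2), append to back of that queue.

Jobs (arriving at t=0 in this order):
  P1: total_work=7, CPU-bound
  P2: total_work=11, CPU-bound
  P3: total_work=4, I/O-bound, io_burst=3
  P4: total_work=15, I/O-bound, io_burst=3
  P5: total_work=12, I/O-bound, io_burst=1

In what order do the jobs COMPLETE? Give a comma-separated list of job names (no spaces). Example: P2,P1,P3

t=0-2: P1@Q0 runs 2, rem=5, quantum used, demote→Q1. Q0=[P2,P3,P4,P5] Q1=[P1] Q2=[]
t=2-4: P2@Q0 runs 2, rem=9, quantum used, demote→Q1. Q0=[P3,P4,P5] Q1=[P1,P2] Q2=[]
t=4-6: P3@Q0 runs 2, rem=2, quantum used, demote→Q1. Q0=[P4,P5] Q1=[P1,P2,P3] Q2=[]
t=6-8: P4@Q0 runs 2, rem=13, quantum used, demote→Q1. Q0=[P5] Q1=[P1,P2,P3,P4] Q2=[]
t=8-9: P5@Q0 runs 1, rem=11, I/O yield, promote→Q0. Q0=[P5] Q1=[P1,P2,P3,P4] Q2=[]
t=9-10: P5@Q0 runs 1, rem=10, I/O yield, promote→Q0. Q0=[P5] Q1=[P1,P2,P3,P4] Q2=[]
t=10-11: P5@Q0 runs 1, rem=9, I/O yield, promote→Q0. Q0=[P5] Q1=[P1,P2,P3,P4] Q2=[]
t=11-12: P5@Q0 runs 1, rem=8, I/O yield, promote→Q0. Q0=[P5] Q1=[P1,P2,P3,P4] Q2=[]
t=12-13: P5@Q0 runs 1, rem=7, I/O yield, promote→Q0. Q0=[P5] Q1=[P1,P2,P3,P4] Q2=[]
t=13-14: P5@Q0 runs 1, rem=6, I/O yield, promote→Q0. Q0=[P5] Q1=[P1,P2,P3,P4] Q2=[]
t=14-15: P5@Q0 runs 1, rem=5, I/O yield, promote→Q0. Q0=[P5] Q1=[P1,P2,P3,P4] Q2=[]
t=15-16: P5@Q0 runs 1, rem=4, I/O yield, promote→Q0. Q0=[P5] Q1=[P1,P2,P3,P4] Q2=[]
t=16-17: P5@Q0 runs 1, rem=3, I/O yield, promote→Q0. Q0=[P5] Q1=[P1,P2,P3,P4] Q2=[]
t=17-18: P5@Q0 runs 1, rem=2, I/O yield, promote→Q0. Q0=[P5] Q1=[P1,P2,P3,P4] Q2=[]
t=18-19: P5@Q0 runs 1, rem=1, I/O yield, promote→Q0. Q0=[P5] Q1=[P1,P2,P3,P4] Q2=[]
t=19-20: P5@Q0 runs 1, rem=0, completes. Q0=[] Q1=[P1,P2,P3,P4] Q2=[]
t=20-25: P1@Q1 runs 5, rem=0, completes. Q0=[] Q1=[P2,P3,P4] Q2=[]
t=25-31: P2@Q1 runs 6, rem=3, quantum used, demote→Q2. Q0=[] Q1=[P3,P4] Q2=[P2]
t=31-33: P3@Q1 runs 2, rem=0, completes. Q0=[] Q1=[P4] Q2=[P2]
t=33-36: P4@Q1 runs 3, rem=10, I/O yield, promote→Q0. Q0=[P4] Q1=[] Q2=[P2]
t=36-38: P4@Q0 runs 2, rem=8, quantum used, demote→Q1. Q0=[] Q1=[P4] Q2=[P2]
t=38-41: P4@Q1 runs 3, rem=5, I/O yield, promote→Q0. Q0=[P4] Q1=[] Q2=[P2]
t=41-43: P4@Q0 runs 2, rem=3, quantum used, demote→Q1. Q0=[] Q1=[P4] Q2=[P2]
t=43-46: P4@Q1 runs 3, rem=0, completes. Q0=[] Q1=[] Q2=[P2]
t=46-49: P2@Q2 runs 3, rem=0, completes. Q0=[] Q1=[] Q2=[]

Answer: P5,P1,P3,P4,P2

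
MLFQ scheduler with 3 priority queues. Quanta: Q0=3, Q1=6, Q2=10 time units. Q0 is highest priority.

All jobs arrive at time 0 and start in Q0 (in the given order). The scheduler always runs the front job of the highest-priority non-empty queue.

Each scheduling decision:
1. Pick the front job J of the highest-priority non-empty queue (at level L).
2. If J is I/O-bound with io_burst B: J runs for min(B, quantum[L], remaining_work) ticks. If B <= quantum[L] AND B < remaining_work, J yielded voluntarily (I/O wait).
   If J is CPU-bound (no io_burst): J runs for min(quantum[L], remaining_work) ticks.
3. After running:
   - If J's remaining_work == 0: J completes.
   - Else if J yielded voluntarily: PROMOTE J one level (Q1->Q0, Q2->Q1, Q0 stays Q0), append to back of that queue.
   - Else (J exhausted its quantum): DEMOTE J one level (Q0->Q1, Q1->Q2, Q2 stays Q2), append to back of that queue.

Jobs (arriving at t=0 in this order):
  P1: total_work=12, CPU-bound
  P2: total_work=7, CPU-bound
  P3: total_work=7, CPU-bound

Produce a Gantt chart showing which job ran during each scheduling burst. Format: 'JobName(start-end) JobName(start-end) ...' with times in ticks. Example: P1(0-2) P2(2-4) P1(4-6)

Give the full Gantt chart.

Answer: P1(0-3) P2(3-6) P3(6-9) P1(9-15) P2(15-19) P3(19-23) P1(23-26)

Derivation:
t=0-3: P1@Q0 runs 3, rem=9, quantum used, demote→Q1. Q0=[P2,P3] Q1=[P1] Q2=[]
t=3-6: P2@Q0 runs 3, rem=4, quantum used, demote→Q1. Q0=[P3] Q1=[P1,P2] Q2=[]
t=6-9: P3@Q0 runs 3, rem=4, quantum used, demote→Q1. Q0=[] Q1=[P1,P2,P3] Q2=[]
t=9-15: P1@Q1 runs 6, rem=3, quantum used, demote→Q2. Q0=[] Q1=[P2,P3] Q2=[P1]
t=15-19: P2@Q1 runs 4, rem=0, completes. Q0=[] Q1=[P3] Q2=[P1]
t=19-23: P3@Q1 runs 4, rem=0, completes. Q0=[] Q1=[] Q2=[P1]
t=23-26: P1@Q2 runs 3, rem=0, completes. Q0=[] Q1=[] Q2=[]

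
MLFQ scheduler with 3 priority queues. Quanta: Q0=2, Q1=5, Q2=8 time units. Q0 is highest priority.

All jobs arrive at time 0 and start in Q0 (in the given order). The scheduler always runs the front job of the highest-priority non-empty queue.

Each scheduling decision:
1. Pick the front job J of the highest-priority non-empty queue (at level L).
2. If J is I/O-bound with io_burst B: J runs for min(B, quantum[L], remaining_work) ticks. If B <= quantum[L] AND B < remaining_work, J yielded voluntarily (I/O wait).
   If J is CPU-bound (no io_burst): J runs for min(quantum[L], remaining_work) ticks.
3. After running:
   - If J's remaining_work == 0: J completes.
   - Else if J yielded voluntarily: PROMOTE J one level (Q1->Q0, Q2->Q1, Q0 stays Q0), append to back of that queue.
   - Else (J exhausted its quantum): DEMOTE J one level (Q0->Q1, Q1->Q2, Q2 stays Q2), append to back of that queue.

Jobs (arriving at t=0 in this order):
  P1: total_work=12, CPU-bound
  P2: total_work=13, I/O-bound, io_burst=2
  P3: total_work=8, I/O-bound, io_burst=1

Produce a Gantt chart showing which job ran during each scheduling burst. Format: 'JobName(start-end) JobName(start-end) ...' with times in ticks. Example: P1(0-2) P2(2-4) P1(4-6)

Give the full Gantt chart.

Answer: P1(0-2) P2(2-4) P3(4-5) P2(5-7) P3(7-8) P2(8-10) P3(10-11) P2(11-13) P3(13-14) P2(14-16) P3(16-17) P2(17-19) P3(19-20) P2(20-21) P3(21-22) P3(22-23) P1(23-28) P1(28-33)

Derivation:
t=0-2: P1@Q0 runs 2, rem=10, quantum used, demote→Q1. Q0=[P2,P3] Q1=[P1] Q2=[]
t=2-4: P2@Q0 runs 2, rem=11, I/O yield, promote→Q0. Q0=[P3,P2] Q1=[P1] Q2=[]
t=4-5: P3@Q0 runs 1, rem=7, I/O yield, promote→Q0. Q0=[P2,P3] Q1=[P1] Q2=[]
t=5-7: P2@Q0 runs 2, rem=9, I/O yield, promote→Q0. Q0=[P3,P2] Q1=[P1] Q2=[]
t=7-8: P3@Q0 runs 1, rem=6, I/O yield, promote→Q0. Q0=[P2,P3] Q1=[P1] Q2=[]
t=8-10: P2@Q0 runs 2, rem=7, I/O yield, promote→Q0. Q0=[P3,P2] Q1=[P1] Q2=[]
t=10-11: P3@Q0 runs 1, rem=5, I/O yield, promote→Q0. Q0=[P2,P3] Q1=[P1] Q2=[]
t=11-13: P2@Q0 runs 2, rem=5, I/O yield, promote→Q0. Q0=[P3,P2] Q1=[P1] Q2=[]
t=13-14: P3@Q0 runs 1, rem=4, I/O yield, promote→Q0. Q0=[P2,P3] Q1=[P1] Q2=[]
t=14-16: P2@Q0 runs 2, rem=3, I/O yield, promote→Q0. Q0=[P3,P2] Q1=[P1] Q2=[]
t=16-17: P3@Q0 runs 1, rem=3, I/O yield, promote→Q0. Q0=[P2,P3] Q1=[P1] Q2=[]
t=17-19: P2@Q0 runs 2, rem=1, I/O yield, promote→Q0. Q0=[P3,P2] Q1=[P1] Q2=[]
t=19-20: P3@Q0 runs 1, rem=2, I/O yield, promote→Q0. Q0=[P2,P3] Q1=[P1] Q2=[]
t=20-21: P2@Q0 runs 1, rem=0, completes. Q0=[P3] Q1=[P1] Q2=[]
t=21-22: P3@Q0 runs 1, rem=1, I/O yield, promote→Q0. Q0=[P3] Q1=[P1] Q2=[]
t=22-23: P3@Q0 runs 1, rem=0, completes. Q0=[] Q1=[P1] Q2=[]
t=23-28: P1@Q1 runs 5, rem=5, quantum used, demote→Q2. Q0=[] Q1=[] Q2=[P1]
t=28-33: P1@Q2 runs 5, rem=0, completes. Q0=[] Q1=[] Q2=[]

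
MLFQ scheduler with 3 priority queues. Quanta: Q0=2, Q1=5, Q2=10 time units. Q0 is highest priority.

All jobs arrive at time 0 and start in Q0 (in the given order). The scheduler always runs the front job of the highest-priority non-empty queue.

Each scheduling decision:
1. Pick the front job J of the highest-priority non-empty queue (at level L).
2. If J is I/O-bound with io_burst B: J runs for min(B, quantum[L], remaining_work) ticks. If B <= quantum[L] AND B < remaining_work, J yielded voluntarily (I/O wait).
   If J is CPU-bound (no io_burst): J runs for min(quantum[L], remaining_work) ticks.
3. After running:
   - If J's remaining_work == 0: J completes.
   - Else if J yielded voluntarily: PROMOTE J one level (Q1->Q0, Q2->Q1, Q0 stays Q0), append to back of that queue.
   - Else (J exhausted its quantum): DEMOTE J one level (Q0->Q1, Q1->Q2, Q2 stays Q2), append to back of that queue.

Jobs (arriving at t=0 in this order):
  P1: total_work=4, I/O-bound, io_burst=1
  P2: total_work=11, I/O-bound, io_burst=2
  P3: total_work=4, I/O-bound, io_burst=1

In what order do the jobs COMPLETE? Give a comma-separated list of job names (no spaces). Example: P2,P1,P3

t=0-1: P1@Q0 runs 1, rem=3, I/O yield, promote→Q0. Q0=[P2,P3,P1] Q1=[] Q2=[]
t=1-3: P2@Q0 runs 2, rem=9, I/O yield, promote→Q0. Q0=[P3,P1,P2] Q1=[] Q2=[]
t=3-4: P3@Q0 runs 1, rem=3, I/O yield, promote→Q0. Q0=[P1,P2,P3] Q1=[] Q2=[]
t=4-5: P1@Q0 runs 1, rem=2, I/O yield, promote→Q0. Q0=[P2,P3,P1] Q1=[] Q2=[]
t=5-7: P2@Q0 runs 2, rem=7, I/O yield, promote→Q0. Q0=[P3,P1,P2] Q1=[] Q2=[]
t=7-8: P3@Q0 runs 1, rem=2, I/O yield, promote→Q0. Q0=[P1,P2,P3] Q1=[] Q2=[]
t=8-9: P1@Q0 runs 1, rem=1, I/O yield, promote→Q0. Q0=[P2,P3,P1] Q1=[] Q2=[]
t=9-11: P2@Q0 runs 2, rem=5, I/O yield, promote→Q0. Q0=[P3,P1,P2] Q1=[] Q2=[]
t=11-12: P3@Q0 runs 1, rem=1, I/O yield, promote→Q0. Q0=[P1,P2,P3] Q1=[] Q2=[]
t=12-13: P1@Q0 runs 1, rem=0, completes. Q0=[P2,P3] Q1=[] Q2=[]
t=13-15: P2@Q0 runs 2, rem=3, I/O yield, promote→Q0. Q0=[P3,P2] Q1=[] Q2=[]
t=15-16: P3@Q0 runs 1, rem=0, completes. Q0=[P2] Q1=[] Q2=[]
t=16-18: P2@Q0 runs 2, rem=1, I/O yield, promote→Q0. Q0=[P2] Q1=[] Q2=[]
t=18-19: P2@Q0 runs 1, rem=0, completes. Q0=[] Q1=[] Q2=[]

Answer: P1,P3,P2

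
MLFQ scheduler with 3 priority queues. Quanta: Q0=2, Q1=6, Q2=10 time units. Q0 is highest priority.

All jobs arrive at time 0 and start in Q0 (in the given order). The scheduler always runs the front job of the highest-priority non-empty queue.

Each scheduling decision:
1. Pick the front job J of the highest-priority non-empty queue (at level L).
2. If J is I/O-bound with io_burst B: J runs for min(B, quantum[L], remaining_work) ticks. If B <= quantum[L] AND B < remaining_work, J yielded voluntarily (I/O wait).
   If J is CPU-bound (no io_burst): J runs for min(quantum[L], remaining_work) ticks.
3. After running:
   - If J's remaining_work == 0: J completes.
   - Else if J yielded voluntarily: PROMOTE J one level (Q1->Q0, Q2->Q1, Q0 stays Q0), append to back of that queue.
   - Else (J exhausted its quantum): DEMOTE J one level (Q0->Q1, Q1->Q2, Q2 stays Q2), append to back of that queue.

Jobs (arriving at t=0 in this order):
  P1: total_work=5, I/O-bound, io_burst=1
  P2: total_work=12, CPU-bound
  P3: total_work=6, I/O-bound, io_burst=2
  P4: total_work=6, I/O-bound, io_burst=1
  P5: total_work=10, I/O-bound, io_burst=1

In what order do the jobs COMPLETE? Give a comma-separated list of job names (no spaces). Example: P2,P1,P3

t=0-1: P1@Q0 runs 1, rem=4, I/O yield, promote→Q0. Q0=[P2,P3,P4,P5,P1] Q1=[] Q2=[]
t=1-3: P2@Q0 runs 2, rem=10, quantum used, demote→Q1. Q0=[P3,P4,P5,P1] Q1=[P2] Q2=[]
t=3-5: P3@Q0 runs 2, rem=4, I/O yield, promote→Q0. Q0=[P4,P5,P1,P3] Q1=[P2] Q2=[]
t=5-6: P4@Q0 runs 1, rem=5, I/O yield, promote→Q0. Q0=[P5,P1,P3,P4] Q1=[P2] Q2=[]
t=6-7: P5@Q0 runs 1, rem=9, I/O yield, promote→Q0. Q0=[P1,P3,P4,P5] Q1=[P2] Q2=[]
t=7-8: P1@Q0 runs 1, rem=3, I/O yield, promote→Q0. Q0=[P3,P4,P5,P1] Q1=[P2] Q2=[]
t=8-10: P3@Q0 runs 2, rem=2, I/O yield, promote→Q0. Q0=[P4,P5,P1,P3] Q1=[P2] Q2=[]
t=10-11: P4@Q0 runs 1, rem=4, I/O yield, promote→Q0. Q0=[P5,P1,P3,P4] Q1=[P2] Q2=[]
t=11-12: P5@Q0 runs 1, rem=8, I/O yield, promote→Q0. Q0=[P1,P3,P4,P5] Q1=[P2] Q2=[]
t=12-13: P1@Q0 runs 1, rem=2, I/O yield, promote→Q0. Q0=[P3,P4,P5,P1] Q1=[P2] Q2=[]
t=13-15: P3@Q0 runs 2, rem=0, completes. Q0=[P4,P5,P1] Q1=[P2] Q2=[]
t=15-16: P4@Q0 runs 1, rem=3, I/O yield, promote→Q0. Q0=[P5,P1,P4] Q1=[P2] Q2=[]
t=16-17: P5@Q0 runs 1, rem=7, I/O yield, promote→Q0. Q0=[P1,P4,P5] Q1=[P2] Q2=[]
t=17-18: P1@Q0 runs 1, rem=1, I/O yield, promote→Q0. Q0=[P4,P5,P1] Q1=[P2] Q2=[]
t=18-19: P4@Q0 runs 1, rem=2, I/O yield, promote→Q0. Q0=[P5,P1,P4] Q1=[P2] Q2=[]
t=19-20: P5@Q0 runs 1, rem=6, I/O yield, promote→Q0. Q0=[P1,P4,P5] Q1=[P2] Q2=[]
t=20-21: P1@Q0 runs 1, rem=0, completes. Q0=[P4,P5] Q1=[P2] Q2=[]
t=21-22: P4@Q0 runs 1, rem=1, I/O yield, promote→Q0. Q0=[P5,P4] Q1=[P2] Q2=[]
t=22-23: P5@Q0 runs 1, rem=5, I/O yield, promote→Q0. Q0=[P4,P5] Q1=[P2] Q2=[]
t=23-24: P4@Q0 runs 1, rem=0, completes. Q0=[P5] Q1=[P2] Q2=[]
t=24-25: P5@Q0 runs 1, rem=4, I/O yield, promote→Q0. Q0=[P5] Q1=[P2] Q2=[]
t=25-26: P5@Q0 runs 1, rem=3, I/O yield, promote→Q0. Q0=[P5] Q1=[P2] Q2=[]
t=26-27: P5@Q0 runs 1, rem=2, I/O yield, promote→Q0. Q0=[P5] Q1=[P2] Q2=[]
t=27-28: P5@Q0 runs 1, rem=1, I/O yield, promote→Q0. Q0=[P5] Q1=[P2] Q2=[]
t=28-29: P5@Q0 runs 1, rem=0, completes. Q0=[] Q1=[P2] Q2=[]
t=29-35: P2@Q1 runs 6, rem=4, quantum used, demote→Q2. Q0=[] Q1=[] Q2=[P2]
t=35-39: P2@Q2 runs 4, rem=0, completes. Q0=[] Q1=[] Q2=[]

Answer: P3,P1,P4,P5,P2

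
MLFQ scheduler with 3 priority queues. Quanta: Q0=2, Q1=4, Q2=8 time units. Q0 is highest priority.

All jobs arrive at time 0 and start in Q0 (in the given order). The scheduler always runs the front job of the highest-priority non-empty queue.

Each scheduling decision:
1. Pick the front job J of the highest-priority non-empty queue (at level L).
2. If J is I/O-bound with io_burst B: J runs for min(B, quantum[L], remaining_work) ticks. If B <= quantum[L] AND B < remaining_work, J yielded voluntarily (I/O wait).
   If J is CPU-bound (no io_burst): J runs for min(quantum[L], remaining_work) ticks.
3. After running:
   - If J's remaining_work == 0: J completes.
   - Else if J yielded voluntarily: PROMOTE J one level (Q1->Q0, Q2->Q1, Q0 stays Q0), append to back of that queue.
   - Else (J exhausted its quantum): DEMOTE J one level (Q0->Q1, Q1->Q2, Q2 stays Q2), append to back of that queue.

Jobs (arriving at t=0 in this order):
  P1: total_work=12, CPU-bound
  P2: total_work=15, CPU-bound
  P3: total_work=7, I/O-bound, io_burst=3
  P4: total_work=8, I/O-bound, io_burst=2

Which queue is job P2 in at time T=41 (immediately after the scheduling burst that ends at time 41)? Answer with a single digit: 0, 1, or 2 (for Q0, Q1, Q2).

Answer: 2

Derivation:
t=0-2: P1@Q0 runs 2, rem=10, quantum used, demote→Q1. Q0=[P2,P3,P4] Q1=[P1] Q2=[]
t=2-4: P2@Q0 runs 2, rem=13, quantum used, demote→Q1. Q0=[P3,P4] Q1=[P1,P2] Q2=[]
t=4-6: P3@Q0 runs 2, rem=5, quantum used, demote→Q1. Q0=[P4] Q1=[P1,P2,P3] Q2=[]
t=6-8: P4@Q0 runs 2, rem=6, I/O yield, promote→Q0. Q0=[P4] Q1=[P1,P2,P3] Q2=[]
t=8-10: P4@Q0 runs 2, rem=4, I/O yield, promote→Q0. Q0=[P4] Q1=[P1,P2,P3] Q2=[]
t=10-12: P4@Q0 runs 2, rem=2, I/O yield, promote→Q0. Q0=[P4] Q1=[P1,P2,P3] Q2=[]
t=12-14: P4@Q0 runs 2, rem=0, completes. Q0=[] Q1=[P1,P2,P3] Q2=[]
t=14-18: P1@Q1 runs 4, rem=6, quantum used, demote→Q2. Q0=[] Q1=[P2,P3] Q2=[P1]
t=18-22: P2@Q1 runs 4, rem=9, quantum used, demote→Q2. Q0=[] Q1=[P3] Q2=[P1,P2]
t=22-25: P3@Q1 runs 3, rem=2, I/O yield, promote→Q0. Q0=[P3] Q1=[] Q2=[P1,P2]
t=25-27: P3@Q0 runs 2, rem=0, completes. Q0=[] Q1=[] Q2=[P1,P2]
t=27-33: P1@Q2 runs 6, rem=0, completes. Q0=[] Q1=[] Q2=[P2]
t=33-41: P2@Q2 runs 8, rem=1, quantum used, demote→Q2. Q0=[] Q1=[] Q2=[P2]
t=41-42: P2@Q2 runs 1, rem=0, completes. Q0=[] Q1=[] Q2=[]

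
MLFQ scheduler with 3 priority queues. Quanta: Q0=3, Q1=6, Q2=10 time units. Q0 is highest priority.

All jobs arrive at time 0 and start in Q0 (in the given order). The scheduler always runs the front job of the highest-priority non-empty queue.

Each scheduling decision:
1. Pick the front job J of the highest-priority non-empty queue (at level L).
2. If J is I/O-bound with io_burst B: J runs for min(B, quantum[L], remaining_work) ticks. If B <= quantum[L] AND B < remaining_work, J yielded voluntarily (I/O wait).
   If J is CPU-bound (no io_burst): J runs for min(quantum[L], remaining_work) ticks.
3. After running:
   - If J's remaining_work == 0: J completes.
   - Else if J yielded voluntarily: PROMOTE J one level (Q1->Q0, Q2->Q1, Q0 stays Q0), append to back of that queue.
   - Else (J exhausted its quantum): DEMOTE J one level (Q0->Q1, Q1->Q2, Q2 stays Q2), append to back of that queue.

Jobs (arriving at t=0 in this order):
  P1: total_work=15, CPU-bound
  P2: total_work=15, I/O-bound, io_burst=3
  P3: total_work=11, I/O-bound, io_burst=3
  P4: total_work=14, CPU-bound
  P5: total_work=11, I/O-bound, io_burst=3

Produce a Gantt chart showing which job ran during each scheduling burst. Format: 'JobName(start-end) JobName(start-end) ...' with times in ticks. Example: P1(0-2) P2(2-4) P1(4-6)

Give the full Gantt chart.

t=0-3: P1@Q0 runs 3, rem=12, quantum used, demote→Q1. Q0=[P2,P3,P4,P5] Q1=[P1] Q2=[]
t=3-6: P2@Q0 runs 3, rem=12, I/O yield, promote→Q0. Q0=[P3,P4,P5,P2] Q1=[P1] Q2=[]
t=6-9: P3@Q0 runs 3, rem=8, I/O yield, promote→Q0. Q0=[P4,P5,P2,P3] Q1=[P1] Q2=[]
t=9-12: P4@Q0 runs 3, rem=11, quantum used, demote→Q1. Q0=[P5,P2,P3] Q1=[P1,P4] Q2=[]
t=12-15: P5@Q0 runs 3, rem=8, I/O yield, promote→Q0. Q0=[P2,P3,P5] Q1=[P1,P4] Q2=[]
t=15-18: P2@Q0 runs 3, rem=9, I/O yield, promote→Q0. Q0=[P3,P5,P2] Q1=[P1,P4] Q2=[]
t=18-21: P3@Q0 runs 3, rem=5, I/O yield, promote→Q0. Q0=[P5,P2,P3] Q1=[P1,P4] Q2=[]
t=21-24: P5@Q0 runs 3, rem=5, I/O yield, promote→Q0. Q0=[P2,P3,P5] Q1=[P1,P4] Q2=[]
t=24-27: P2@Q0 runs 3, rem=6, I/O yield, promote→Q0. Q0=[P3,P5,P2] Q1=[P1,P4] Q2=[]
t=27-30: P3@Q0 runs 3, rem=2, I/O yield, promote→Q0. Q0=[P5,P2,P3] Q1=[P1,P4] Q2=[]
t=30-33: P5@Q0 runs 3, rem=2, I/O yield, promote→Q0. Q0=[P2,P3,P5] Q1=[P1,P4] Q2=[]
t=33-36: P2@Q0 runs 3, rem=3, I/O yield, promote→Q0. Q0=[P3,P5,P2] Q1=[P1,P4] Q2=[]
t=36-38: P3@Q0 runs 2, rem=0, completes. Q0=[P5,P2] Q1=[P1,P4] Q2=[]
t=38-40: P5@Q0 runs 2, rem=0, completes. Q0=[P2] Q1=[P1,P4] Q2=[]
t=40-43: P2@Q0 runs 3, rem=0, completes. Q0=[] Q1=[P1,P4] Q2=[]
t=43-49: P1@Q1 runs 6, rem=6, quantum used, demote→Q2. Q0=[] Q1=[P4] Q2=[P1]
t=49-55: P4@Q1 runs 6, rem=5, quantum used, demote→Q2. Q0=[] Q1=[] Q2=[P1,P4]
t=55-61: P1@Q2 runs 6, rem=0, completes. Q0=[] Q1=[] Q2=[P4]
t=61-66: P4@Q2 runs 5, rem=0, completes. Q0=[] Q1=[] Q2=[]

Answer: P1(0-3) P2(3-6) P3(6-9) P4(9-12) P5(12-15) P2(15-18) P3(18-21) P5(21-24) P2(24-27) P3(27-30) P5(30-33) P2(33-36) P3(36-38) P5(38-40) P2(40-43) P1(43-49) P4(49-55) P1(55-61) P4(61-66)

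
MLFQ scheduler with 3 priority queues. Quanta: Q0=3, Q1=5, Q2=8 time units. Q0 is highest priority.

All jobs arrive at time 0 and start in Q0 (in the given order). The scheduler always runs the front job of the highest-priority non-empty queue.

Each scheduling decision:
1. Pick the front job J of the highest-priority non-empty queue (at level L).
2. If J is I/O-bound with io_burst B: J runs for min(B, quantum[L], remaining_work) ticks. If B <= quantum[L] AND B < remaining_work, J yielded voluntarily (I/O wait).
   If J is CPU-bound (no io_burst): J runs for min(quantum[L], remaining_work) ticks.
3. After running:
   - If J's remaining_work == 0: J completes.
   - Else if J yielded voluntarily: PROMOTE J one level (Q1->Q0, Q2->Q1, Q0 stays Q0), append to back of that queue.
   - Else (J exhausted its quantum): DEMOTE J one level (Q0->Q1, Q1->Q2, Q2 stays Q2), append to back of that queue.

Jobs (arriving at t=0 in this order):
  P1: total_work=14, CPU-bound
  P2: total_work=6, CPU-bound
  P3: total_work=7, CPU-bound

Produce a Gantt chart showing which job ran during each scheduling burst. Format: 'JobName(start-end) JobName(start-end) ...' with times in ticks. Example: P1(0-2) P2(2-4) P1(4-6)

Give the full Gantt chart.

Answer: P1(0-3) P2(3-6) P3(6-9) P1(9-14) P2(14-17) P3(17-21) P1(21-27)

Derivation:
t=0-3: P1@Q0 runs 3, rem=11, quantum used, demote→Q1. Q0=[P2,P3] Q1=[P1] Q2=[]
t=3-6: P2@Q0 runs 3, rem=3, quantum used, demote→Q1. Q0=[P3] Q1=[P1,P2] Q2=[]
t=6-9: P3@Q0 runs 3, rem=4, quantum used, demote→Q1. Q0=[] Q1=[P1,P2,P3] Q2=[]
t=9-14: P1@Q1 runs 5, rem=6, quantum used, demote→Q2. Q0=[] Q1=[P2,P3] Q2=[P1]
t=14-17: P2@Q1 runs 3, rem=0, completes. Q0=[] Q1=[P3] Q2=[P1]
t=17-21: P3@Q1 runs 4, rem=0, completes. Q0=[] Q1=[] Q2=[P1]
t=21-27: P1@Q2 runs 6, rem=0, completes. Q0=[] Q1=[] Q2=[]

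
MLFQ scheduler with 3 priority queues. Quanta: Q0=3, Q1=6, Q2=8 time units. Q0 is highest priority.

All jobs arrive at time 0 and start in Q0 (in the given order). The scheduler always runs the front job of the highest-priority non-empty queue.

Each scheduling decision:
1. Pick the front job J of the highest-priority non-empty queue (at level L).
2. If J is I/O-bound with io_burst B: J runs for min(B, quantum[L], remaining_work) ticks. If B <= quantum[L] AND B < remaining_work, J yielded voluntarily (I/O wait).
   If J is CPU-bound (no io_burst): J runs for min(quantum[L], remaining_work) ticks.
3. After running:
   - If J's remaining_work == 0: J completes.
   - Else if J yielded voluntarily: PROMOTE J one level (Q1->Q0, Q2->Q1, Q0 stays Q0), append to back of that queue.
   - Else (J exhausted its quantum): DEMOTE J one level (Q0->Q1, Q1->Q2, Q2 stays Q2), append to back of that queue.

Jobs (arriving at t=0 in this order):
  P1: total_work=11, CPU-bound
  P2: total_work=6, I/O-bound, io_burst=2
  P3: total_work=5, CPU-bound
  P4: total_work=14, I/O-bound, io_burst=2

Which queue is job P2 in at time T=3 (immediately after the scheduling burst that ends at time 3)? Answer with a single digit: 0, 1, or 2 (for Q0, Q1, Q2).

Answer: 0

Derivation:
t=0-3: P1@Q0 runs 3, rem=8, quantum used, demote→Q1. Q0=[P2,P3,P4] Q1=[P1] Q2=[]
t=3-5: P2@Q0 runs 2, rem=4, I/O yield, promote→Q0. Q0=[P3,P4,P2] Q1=[P1] Q2=[]
t=5-8: P3@Q0 runs 3, rem=2, quantum used, demote→Q1. Q0=[P4,P2] Q1=[P1,P3] Q2=[]
t=8-10: P4@Q0 runs 2, rem=12, I/O yield, promote→Q0. Q0=[P2,P4] Q1=[P1,P3] Q2=[]
t=10-12: P2@Q0 runs 2, rem=2, I/O yield, promote→Q0. Q0=[P4,P2] Q1=[P1,P3] Q2=[]
t=12-14: P4@Q0 runs 2, rem=10, I/O yield, promote→Q0. Q0=[P2,P4] Q1=[P1,P3] Q2=[]
t=14-16: P2@Q0 runs 2, rem=0, completes. Q0=[P4] Q1=[P1,P3] Q2=[]
t=16-18: P4@Q0 runs 2, rem=8, I/O yield, promote→Q0. Q0=[P4] Q1=[P1,P3] Q2=[]
t=18-20: P4@Q0 runs 2, rem=6, I/O yield, promote→Q0. Q0=[P4] Q1=[P1,P3] Q2=[]
t=20-22: P4@Q0 runs 2, rem=4, I/O yield, promote→Q0. Q0=[P4] Q1=[P1,P3] Q2=[]
t=22-24: P4@Q0 runs 2, rem=2, I/O yield, promote→Q0. Q0=[P4] Q1=[P1,P3] Q2=[]
t=24-26: P4@Q0 runs 2, rem=0, completes. Q0=[] Q1=[P1,P3] Q2=[]
t=26-32: P1@Q1 runs 6, rem=2, quantum used, demote→Q2. Q0=[] Q1=[P3] Q2=[P1]
t=32-34: P3@Q1 runs 2, rem=0, completes. Q0=[] Q1=[] Q2=[P1]
t=34-36: P1@Q2 runs 2, rem=0, completes. Q0=[] Q1=[] Q2=[]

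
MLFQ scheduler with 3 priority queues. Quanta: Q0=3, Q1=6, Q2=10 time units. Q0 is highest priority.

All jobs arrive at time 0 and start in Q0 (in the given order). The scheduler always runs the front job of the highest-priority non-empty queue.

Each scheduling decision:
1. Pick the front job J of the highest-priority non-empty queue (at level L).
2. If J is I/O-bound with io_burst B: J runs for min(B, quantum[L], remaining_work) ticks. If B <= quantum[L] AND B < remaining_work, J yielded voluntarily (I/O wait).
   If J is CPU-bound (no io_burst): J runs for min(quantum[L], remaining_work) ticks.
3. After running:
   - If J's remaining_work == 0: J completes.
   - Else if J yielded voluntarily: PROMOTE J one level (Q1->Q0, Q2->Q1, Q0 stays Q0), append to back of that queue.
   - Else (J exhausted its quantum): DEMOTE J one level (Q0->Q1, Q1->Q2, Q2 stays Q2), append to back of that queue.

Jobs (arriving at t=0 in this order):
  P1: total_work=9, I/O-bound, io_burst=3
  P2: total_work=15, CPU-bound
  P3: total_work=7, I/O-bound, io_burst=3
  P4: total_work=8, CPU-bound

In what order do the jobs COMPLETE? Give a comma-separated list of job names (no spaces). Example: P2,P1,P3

t=0-3: P1@Q0 runs 3, rem=6, I/O yield, promote→Q0. Q0=[P2,P3,P4,P1] Q1=[] Q2=[]
t=3-6: P2@Q0 runs 3, rem=12, quantum used, demote→Q1. Q0=[P3,P4,P1] Q1=[P2] Q2=[]
t=6-9: P3@Q0 runs 3, rem=4, I/O yield, promote→Q0. Q0=[P4,P1,P3] Q1=[P2] Q2=[]
t=9-12: P4@Q0 runs 3, rem=5, quantum used, demote→Q1. Q0=[P1,P3] Q1=[P2,P4] Q2=[]
t=12-15: P1@Q0 runs 3, rem=3, I/O yield, promote→Q0. Q0=[P3,P1] Q1=[P2,P4] Q2=[]
t=15-18: P3@Q0 runs 3, rem=1, I/O yield, promote→Q0. Q0=[P1,P3] Q1=[P2,P4] Q2=[]
t=18-21: P1@Q0 runs 3, rem=0, completes. Q0=[P3] Q1=[P2,P4] Q2=[]
t=21-22: P3@Q0 runs 1, rem=0, completes. Q0=[] Q1=[P2,P4] Q2=[]
t=22-28: P2@Q1 runs 6, rem=6, quantum used, demote→Q2. Q0=[] Q1=[P4] Q2=[P2]
t=28-33: P4@Q1 runs 5, rem=0, completes. Q0=[] Q1=[] Q2=[P2]
t=33-39: P2@Q2 runs 6, rem=0, completes. Q0=[] Q1=[] Q2=[]

Answer: P1,P3,P4,P2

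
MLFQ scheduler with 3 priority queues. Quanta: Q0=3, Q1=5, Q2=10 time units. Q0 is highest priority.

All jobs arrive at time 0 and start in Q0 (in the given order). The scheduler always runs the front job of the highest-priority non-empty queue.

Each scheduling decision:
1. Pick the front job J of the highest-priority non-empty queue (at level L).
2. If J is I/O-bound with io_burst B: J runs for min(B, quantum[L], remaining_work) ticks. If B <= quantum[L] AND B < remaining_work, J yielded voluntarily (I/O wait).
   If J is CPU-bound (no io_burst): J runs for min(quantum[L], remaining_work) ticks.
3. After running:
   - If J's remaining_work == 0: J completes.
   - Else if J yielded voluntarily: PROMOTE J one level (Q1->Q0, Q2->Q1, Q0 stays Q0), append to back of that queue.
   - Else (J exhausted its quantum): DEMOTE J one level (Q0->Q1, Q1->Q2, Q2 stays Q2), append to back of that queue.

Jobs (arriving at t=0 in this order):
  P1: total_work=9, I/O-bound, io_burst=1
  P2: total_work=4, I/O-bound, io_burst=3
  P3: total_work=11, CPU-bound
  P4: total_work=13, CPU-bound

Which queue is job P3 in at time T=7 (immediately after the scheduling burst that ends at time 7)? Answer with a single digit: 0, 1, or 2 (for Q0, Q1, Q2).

Answer: 1

Derivation:
t=0-1: P1@Q0 runs 1, rem=8, I/O yield, promote→Q0. Q0=[P2,P3,P4,P1] Q1=[] Q2=[]
t=1-4: P2@Q0 runs 3, rem=1, I/O yield, promote→Q0. Q0=[P3,P4,P1,P2] Q1=[] Q2=[]
t=4-7: P3@Q0 runs 3, rem=8, quantum used, demote→Q1. Q0=[P4,P1,P2] Q1=[P3] Q2=[]
t=7-10: P4@Q0 runs 3, rem=10, quantum used, demote→Q1. Q0=[P1,P2] Q1=[P3,P4] Q2=[]
t=10-11: P1@Q0 runs 1, rem=7, I/O yield, promote→Q0. Q0=[P2,P1] Q1=[P3,P4] Q2=[]
t=11-12: P2@Q0 runs 1, rem=0, completes. Q0=[P1] Q1=[P3,P4] Q2=[]
t=12-13: P1@Q0 runs 1, rem=6, I/O yield, promote→Q0. Q0=[P1] Q1=[P3,P4] Q2=[]
t=13-14: P1@Q0 runs 1, rem=5, I/O yield, promote→Q0. Q0=[P1] Q1=[P3,P4] Q2=[]
t=14-15: P1@Q0 runs 1, rem=4, I/O yield, promote→Q0. Q0=[P1] Q1=[P3,P4] Q2=[]
t=15-16: P1@Q0 runs 1, rem=3, I/O yield, promote→Q0. Q0=[P1] Q1=[P3,P4] Q2=[]
t=16-17: P1@Q0 runs 1, rem=2, I/O yield, promote→Q0. Q0=[P1] Q1=[P3,P4] Q2=[]
t=17-18: P1@Q0 runs 1, rem=1, I/O yield, promote→Q0. Q0=[P1] Q1=[P3,P4] Q2=[]
t=18-19: P1@Q0 runs 1, rem=0, completes. Q0=[] Q1=[P3,P4] Q2=[]
t=19-24: P3@Q1 runs 5, rem=3, quantum used, demote→Q2. Q0=[] Q1=[P4] Q2=[P3]
t=24-29: P4@Q1 runs 5, rem=5, quantum used, demote→Q2. Q0=[] Q1=[] Q2=[P3,P4]
t=29-32: P3@Q2 runs 3, rem=0, completes. Q0=[] Q1=[] Q2=[P4]
t=32-37: P4@Q2 runs 5, rem=0, completes. Q0=[] Q1=[] Q2=[]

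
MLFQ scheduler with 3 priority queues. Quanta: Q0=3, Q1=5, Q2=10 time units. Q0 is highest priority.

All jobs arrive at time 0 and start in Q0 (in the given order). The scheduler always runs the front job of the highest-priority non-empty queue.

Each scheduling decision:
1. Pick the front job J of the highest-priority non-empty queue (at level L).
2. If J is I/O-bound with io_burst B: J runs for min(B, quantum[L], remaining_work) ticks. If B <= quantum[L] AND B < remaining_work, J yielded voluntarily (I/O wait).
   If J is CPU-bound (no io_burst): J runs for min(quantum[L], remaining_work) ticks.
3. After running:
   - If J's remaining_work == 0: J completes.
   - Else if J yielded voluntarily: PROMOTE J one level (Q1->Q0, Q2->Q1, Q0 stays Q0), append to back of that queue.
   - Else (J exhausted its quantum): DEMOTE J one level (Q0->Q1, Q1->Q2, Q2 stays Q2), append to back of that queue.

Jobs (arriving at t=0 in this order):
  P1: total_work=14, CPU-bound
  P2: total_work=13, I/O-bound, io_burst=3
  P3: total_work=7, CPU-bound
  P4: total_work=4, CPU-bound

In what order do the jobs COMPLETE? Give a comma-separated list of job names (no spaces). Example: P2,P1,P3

t=0-3: P1@Q0 runs 3, rem=11, quantum used, demote→Q1. Q0=[P2,P3,P4] Q1=[P1] Q2=[]
t=3-6: P2@Q0 runs 3, rem=10, I/O yield, promote→Q0. Q0=[P3,P4,P2] Q1=[P1] Q2=[]
t=6-9: P3@Q0 runs 3, rem=4, quantum used, demote→Q1. Q0=[P4,P2] Q1=[P1,P3] Q2=[]
t=9-12: P4@Q0 runs 3, rem=1, quantum used, demote→Q1. Q0=[P2] Q1=[P1,P3,P4] Q2=[]
t=12-15: P2@Q0 runs 3, rem=7, I/O yield, promote→Q0. Q0=[P2] Q1=[P1,P3,P4] Q2=[]
t=15-18: P2@Q0 runs 3, rem=4, I/O yield, promote→Q0. Q0=[P2] Q1=[P1,P3,P4] Q2=[]
t=18-21: P2@Q0 runs 3, rem=1, I/O yield, promote→Q0. Q0=[P2] Q1=[P1,P3,P4] Q2=[]
t=21-22: P2@Q0 runs 1, rem=0, completes. Q0=[] Q1=[P1,P3,P4] Q2=[]
t=22-27: P1@Q1 runs 5, rem=6, quantum used, demote→Q2. Q0=[] Q1=[P3,P4] Q2=[P1]
t=27-31: P3@Q1 runs 4, rem=0, completes. Q0=[] Q1=[P4] Q2=[P1]
t=31-32: P4@Q1 runs 1, rem=0, completes. Q0=[] Q1=[] Q2=[P1]
t=32-38: P1@Q2 runs 6, rem=0, completes. Q0=[] Q1=[] Q2=[]

Answer: P2,P3,P4,P1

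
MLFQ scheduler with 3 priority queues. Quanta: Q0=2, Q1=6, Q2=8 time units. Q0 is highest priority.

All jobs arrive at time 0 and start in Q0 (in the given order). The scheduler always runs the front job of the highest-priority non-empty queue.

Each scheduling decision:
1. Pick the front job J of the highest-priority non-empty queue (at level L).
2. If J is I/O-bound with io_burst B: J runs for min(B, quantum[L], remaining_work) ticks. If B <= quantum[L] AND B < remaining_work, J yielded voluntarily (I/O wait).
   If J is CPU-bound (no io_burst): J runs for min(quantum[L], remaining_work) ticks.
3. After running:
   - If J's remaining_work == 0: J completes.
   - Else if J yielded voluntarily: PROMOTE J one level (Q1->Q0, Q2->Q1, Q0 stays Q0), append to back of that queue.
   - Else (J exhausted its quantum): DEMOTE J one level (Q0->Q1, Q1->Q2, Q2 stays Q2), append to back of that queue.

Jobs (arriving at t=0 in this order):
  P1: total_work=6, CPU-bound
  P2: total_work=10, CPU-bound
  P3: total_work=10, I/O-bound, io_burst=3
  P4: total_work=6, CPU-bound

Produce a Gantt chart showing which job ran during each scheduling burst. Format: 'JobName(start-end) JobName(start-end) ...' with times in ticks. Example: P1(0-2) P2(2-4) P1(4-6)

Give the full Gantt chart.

Answer: P1(0-2) P2(2-4) P3(4-6) P4(6-8) P1(8-12) P2(12-18) P3(18-21) P3(21-23) P4(23-27) P3(27-30) P2(30-32)

Derivation:
t=0-2: P1@Q0 runs 2, rem=4, quantum used, demote→Q1. Q0=[P2,P3,P4] Q1=[P1] Q2=[]
t=2-4: P2@Q0 runs 2, rem=8, quantum used, demote→Q1. Q0=[P3,P4] Q1=[P1,P2] Q2=[]
t=4-6: P3@Q0 runs 2, rem=8, quantum used, demote→Q1. Q0=[P4] Q1=[P1,P2,P3] Q2=[]
t=6-8: P4@Q0 runs 2, rem=4, quantum used, demote→Q1. Q0=[] Q1=[P1,P2,P3,P4] Q2=[]
t=8-12: P1@Q1 runs 4, rem=0, completes. Q0=[] Q1=[P2,P3,P4] Q2=[]
t=12-18: P2@Q1 runs 6, rem=2, quantum used, demote→Q2. Q0=[] Q1=[P3,P4] Q2=[P2]
t=18-21: P3@Q1 runs 3, rem=5, I/O yield, promote→Q0. Q0=[P3] Q1=[P4] Q2=[P2]
t=21-23: P3@Q0 runs 2, rem=3, quantum used, demote→Q1. Q0=[] Q1=[P4,P3] Q2=[P2]
t=23-27: P4@Q1 runs 4, rem=0, completes. Q0=[] Q1=[P3] Q2=[P2]
t=27-30: P3@Q1 runs 3, rem=0, completes. Q0=[] Q1=[] Q2=[P2]
t=30-32: P2@Q2 runs 2, rem=0, completes. Q0=[] Q1=[] Q2=[]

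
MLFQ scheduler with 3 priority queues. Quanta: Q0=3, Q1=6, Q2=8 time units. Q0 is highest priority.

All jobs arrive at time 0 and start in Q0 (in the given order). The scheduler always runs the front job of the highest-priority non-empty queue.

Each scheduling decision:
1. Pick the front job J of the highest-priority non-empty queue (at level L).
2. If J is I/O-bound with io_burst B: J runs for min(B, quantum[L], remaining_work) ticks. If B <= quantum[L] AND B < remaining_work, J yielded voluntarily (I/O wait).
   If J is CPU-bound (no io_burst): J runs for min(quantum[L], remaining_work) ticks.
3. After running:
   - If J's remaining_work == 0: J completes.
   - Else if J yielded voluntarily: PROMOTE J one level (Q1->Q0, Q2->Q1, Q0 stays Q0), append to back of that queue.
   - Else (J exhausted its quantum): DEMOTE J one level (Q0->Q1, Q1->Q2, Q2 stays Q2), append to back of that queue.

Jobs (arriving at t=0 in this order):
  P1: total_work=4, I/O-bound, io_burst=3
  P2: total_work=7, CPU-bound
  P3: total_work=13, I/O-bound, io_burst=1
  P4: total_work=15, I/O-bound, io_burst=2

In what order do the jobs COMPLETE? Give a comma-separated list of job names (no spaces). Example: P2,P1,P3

Answer: P1,P4,P3,P2

Derivation:
t=0-3: P1@Q0 runs 3, rem=1, I/O yield, promote→Q0. Q0=[P2,P3,P4,P1] Q1=[] Q2=[]
t=3-6: P2@Q0 runs 3, rem=4, quantum used, demote→Q1. Q0=[P3,P4,P1] Q1=[P2] Q2=[]
t=6-7: P3@Q0 runs 1, rem=12, I/O yield, promote→Q0. Q0=[P4,P1,P3] Q1=[P2] Q2=[]
t=7-9: P4@Q0 runs 2, rem=13, I/O yield, promote→Q0. Q0=[P1,P3,P4] Q1=[P2] Q2=[]
t=9-10: P1@Q0 runs 1, rem=0, completes. Q0=[P3,P4] Q1=[P2] Q2=[]
t=10-11: P3@Q0 runs 1, rem=11, I/O yield, promote→Q0. Q0=[P4,P3] Q1=[P2] Q2=[]
t=11-13: P4@Q0 runs 2, rem=11, I/O yield, promote→Q0. Q0=[P3,P4] Q1=[P2] Q2=[]
t=13-14: P3@Q0 runs 1, rem=10, I/O yield, promote→Q0. Q0=[P4,P3] Q1=[P2] Q2=[]
t=14-16: P4@Q0 runs 2, rem=9, I/O yield, promote→Q0. Q0=[P3,P4] Q1=[P2] Q2=[]
t=16-17: P3@Q0 runs 1, rem=9, I/O yield, promote→Q0. Q0=[P4,P3] Q1=[P2] Q2=[]
t=17-19: P4@Q0 runs 2, rem=7, I/O yield, promote→Q0. Q0=[P3,P4] Q1=[P2] Q2=[]
t=19-20: P3@Q0 runs 1, rem=8, I/O yield, promote→Q0. Q0=[P4,P3] Q1=[P2] Q2=[]
t=20-22: P4@Q0 runs 2, rem=5, I/O yield, promote→Q0. Q0=[P3,P4] Q1=[P2] Q2=[]
t=22-23: P3@Q0 runs 1, rem=7, I/O yield, promote→Q0. Q0=[P4,P3] Q1=[P2] Q2=[]
t=23-25: P4@Q0 runs 2, rem=3, I/O yield, promote→Q0. Q0=[P3,P4] Q1=[P2] Q2=[]
t=25-26: P3@Q0 runs 1, rem=6, I/O yield, promote→Q0. Q0=[P4,P3] Q1=[P2] Q2=[]
t=26-28: P4@Q0 runs 2, rem=1, I/O yield, promote→Q0. Q0=[P3,P4] Q1=[P2] Q2=[]
t=28-29: P3@Q0 runs 1, rem=5, I/O yield, promote→Q0. Q0=[P4,P3] Q1=[P2] Q2=[]
t=29-30: P4@Q0 runs 1, rem=0, completes. Q0=[P3] Q1=[P2] Q2=[]
t=30-31: P3@Q0 runs 1, rem=4, I/O yield, promote→Q0. Q0=[P3] Q1=[P2] Q2=[]
t=31-32: P3@Q0 runs 1, rem=3, I/O yield, promote→Q0. Q0=[P3] Q1=[P2] Q2=[]
t=32-33: P3@Q0 runs 1, rem=2, I/O yield, promote→Q0. Q0=[P3] Q1=[P2] Q2=[]
t=33-34: P3@Q0 runs 1, rem=1, I/O yield, promote→Q0. Q0=[P3] Q1=[P2] Q2=[]
t=34-35: P3@Q0 runs 1, rem=0, completes. Q0=[] Q1=[P2] Q2=[]
t=35-39: P2@Q1 runs 4, rem=0, completes. Q0=[] Q1=[] Q2=[]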